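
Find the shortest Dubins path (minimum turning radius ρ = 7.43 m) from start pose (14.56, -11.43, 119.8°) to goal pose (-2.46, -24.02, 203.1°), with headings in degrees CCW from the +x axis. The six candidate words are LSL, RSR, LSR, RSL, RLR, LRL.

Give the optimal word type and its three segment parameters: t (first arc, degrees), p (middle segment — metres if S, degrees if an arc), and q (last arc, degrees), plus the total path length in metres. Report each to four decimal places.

RLR: t = 29.5497°, p = 218.9068°, q = 106.0571°, L = 45.9726 m

Let ψ = atan2(Δy, Δx) = atan2(-12.59, -17.02) = -143.5090° be the start→goal bearing.
Normalize: d = |goal − start| / ρ = 21.170463/7.43 = 2.849322, α = (θ_start − ψ) mod 360° = 263.3090° = 4.595609 rad, β = (θ_goal − ψ) mod 360° = 346.6090° = 6.049468 rad.
Common terms: sin α = -0.993189, cos α = -0.116515, sin β = -0.231595, cos β = 0.972812, cos(α−β) = 0.116671, d² = 8.118636. Work in radians in the unit-radius frame; every candidate has L = ρ·(t + p + q).
LSL: p² = 2 + d² − 2cos(α−β) + 2d(sin α − sin β) = 5.545242; p = √p² = 2.354834; φ = atan2(cos β − cos α, d + sin α − sin β) = 0.480916 rad; t = (φ − α) mod 2π = 2.168493 rad, q = (β − φ) mod 2π = 5.568552 rad → L = 7.43·(2.168493 + 2.354834 + 5.568552) = 7.43·10.091878 = 74.982656 m
RSR: p² = 2 + d² − 2cos(α−β) + 2d(sin β − sin α) = 14.225347; p = √p² = 3.771650; φ = atan2(cos α − cos β, d − sin α + sin β) = -0.292994 rad; t = (α − φ) mod 2π = 4.888603 rad, q = (φ − β) mod 2π = 6.223909 rad → L = 7.43·(4.888603 + 3.771650 + 6.223909) = 7.43·14.884162 = 110.589322 m
LSR: p² = d² − 2 + 2cos(α−β) + 2d(sin α + sin β) = -0.627631 < 0 → infeasible
RSL: p² = d² − 2 + 2cos(α−β) − 2d(sin α + sin β) = 13.331586; p = √p² = 3.651244; φ = atan2(cos α + cos β, d − sin α − sin β) − atan2(2, p) = -0.293956 rad; t = (α − φ) mod 2π = 4.889565 rad, q = (β − φ) mod 2π = 0.060239 rad → L = 7.43·(4.889565 + 3.651244 + 0.060239) = 7.43·8.601048 = 63.905784 m
RLR: c = (6 − d² + 2cos(α−β) + 2d(sin α − sin β))/8 = -0.778168; p = 2π − arccos c = 3.820645 rad; φ = atan2(cos α − cos β, d − sin α + sin β) = -0.292994 rad; t = (α − φ + p/2) mod 2π = 0.515740 rad, q = (α − β − t + p) mod 2π = 1.851046 rad → L = 7.43·(0.515740 + 3.820645 + 1.851046) = 7.43·6.187430 = 45.972606 m
LRL: c = (6 − d² + 2cos(α−β) − 2d(sin α − sin β))/8 = 0.306845; p = 2π − arccos c = 5.024265 rad; φ = atan2(cos β − cos α, d + sin α − sin β) = 0.480916 rad; t = (φ − α + p/2) mod 2π = 4.680625 rad, q = (β − α − t + p) mod 2π = 1.797499 rad → L = 7.43·(4.680625 + 5.024265 + 1.797499) = 7.43·11.502389 = 85.462753 m
Shortest: RLR with L = 45.972606 m ≈ 45.9726 m
Convert RLR to answer units (arcs ×180/π): t = 0.515740·180/π = 29.5497°, p = 3.820645·180/π = 218.9068°, q = 1.851046·180/π = 106.0571°, L = 45.9726 m.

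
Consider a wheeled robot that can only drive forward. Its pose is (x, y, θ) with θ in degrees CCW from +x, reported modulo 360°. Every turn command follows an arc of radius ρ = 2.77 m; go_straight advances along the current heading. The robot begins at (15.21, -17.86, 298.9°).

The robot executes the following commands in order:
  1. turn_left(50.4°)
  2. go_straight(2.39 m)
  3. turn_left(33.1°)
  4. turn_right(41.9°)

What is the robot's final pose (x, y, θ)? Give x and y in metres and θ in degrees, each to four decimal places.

set_pose: (x, y, θ) = (15.2100, -17.8600, 298.9000°), ρ = 2.77
turn_left(50.4°): centre at ρ to the left, rotate +50.4° → (17.1207, -19.2431, 349.3000°)
go_straight(2.39): x += 2.39·cos θ, y += 2.39·sin θ → (19.4692, -19.6869, 349.3000°)
turn_left(33.1°): centre at ρ to the left, rotate +33.1° → (21.0390, -19.5260, 382.4000° ≡ 22.4000°)
turn_right(41.9°): centre at ρ to the right, rotate −41.9° → (23.0193, -19.4759, -19.5000° ≡ 340.5000°)

(23.0193, -19.4759, 340.5000°)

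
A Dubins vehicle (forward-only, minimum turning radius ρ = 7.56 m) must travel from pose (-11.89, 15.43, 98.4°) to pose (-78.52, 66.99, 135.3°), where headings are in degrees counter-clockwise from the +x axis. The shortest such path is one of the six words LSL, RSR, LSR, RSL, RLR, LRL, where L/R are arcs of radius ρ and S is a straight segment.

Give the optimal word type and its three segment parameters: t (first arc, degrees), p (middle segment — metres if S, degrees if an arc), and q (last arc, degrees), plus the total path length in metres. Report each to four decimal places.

Let ψ = atan2(Δy, Δx) = atan2(51.56, -66.63) = 142.2664° be the start→goal bearing.
Normalize: d = |goal − start| / ρ = 84.249573/7.56 = 11.144123, α = (θ_start − ψ) mod 360° = 316.1336° = 5.517573 rad, β = (θ_goal − ψ) mod 360° = 353.0336° = 6.161599 rad.
Common terms: sin α = -0.692979, cos α = 0.720958, sin β = -0.121287, cos β = 0.992617, cos(α−β) = 0.799685, d² = 124.191486. Work in radians in the unit-radius frame; every candidate has L = ρ·(t + p + q).
LSL: p² = 2 + d² − 2cos(α−β) + 2d(sin α − sin β) = 111.850104; p = √p² = 10.575921; φ = atan2(cos β − cos α, d + sin α − sin β) = 0.025689 rad; t = (φ − α) mod 2π = 0.791302 rad, q = (β − φ) mod 2π = 6.135910 rad → L = 7.56·(0.791302 + 10.575921 + 6.135910) = 7.56·17.503133 = 132.323684 m
RSR: p² = 2 + d² − 2cos(α−β) + 2d(sin β − sin α) = 137.334129; p = √p² = 11.718964; φ = atan2(cos α − cos β, d − sin α + sin β) = -0.023183 rad; t = (α − φ) mod 2π = 5.540756 rad, q = (φ − β) mod 2π = 0.098403 rad → L = 7.56·(5.540756 + 11.718964 + 0.098403) = 7.56·17.358123 = 131.227412 m
LSR: p² = d² − 2 + 2cos(α−β) + 2d(sin α + sin β) = 105.642299; p = √p² = 10.278244; φ = atan2(−cos α − cos β, d + sin α + sin β) − atan2(−2, p) = 0.027795 rad; t = (φ − α) mod 2π = 0.793408 rad, q = (φ − β) mod 2π = 0.149382 rad → L = 7.56·(0.793408 + 10.278244 + 0.149382) = 7.56·11.221034 = 84.831016 m
RSL: p² = d² − 2 + 2cos(α−β) − 2d(sin α + sin β) = 141.939411; p = √p² = 11.913833; φ = atan2(cos α + cos β, d − sin α − sin β) − atan2(2, p) = -0.023995 rad; t = (α − φ) mod 2π = 5.541568 rad, q = (β − φ) mod 2π = 6.185594 rad → L = 7.56·(5.541568 + 11.913833 + 6.185594) = 7.56·23.640995 = 178.725923 m
RLR: c = (6 − d² + 2cos(α−β) + 2d(sin α − sin β))/8 = -16.166766, |c| > 1 → infeasible
LRL: c = (6 − d² + 2cos(α−β) − 2d(sin α − sin β))/8 = -12.981263, |c| > 1 → infeasible
Shortest: LSR with L = 84.831016 m ≈ 84.8310 m
Convert LSR to answer units (arcs ×180/π): t = 0.793408·180/π = 45.4589°, p = ρ·p = 7.56·10.278244 = 77.7035 m, q = 0.149382·180/π = 8.5589°, L = 84.8310 m.

LSR: t = 45.4589°, p = 77.7035 m, q = 8.5589°, L = 84.8310 m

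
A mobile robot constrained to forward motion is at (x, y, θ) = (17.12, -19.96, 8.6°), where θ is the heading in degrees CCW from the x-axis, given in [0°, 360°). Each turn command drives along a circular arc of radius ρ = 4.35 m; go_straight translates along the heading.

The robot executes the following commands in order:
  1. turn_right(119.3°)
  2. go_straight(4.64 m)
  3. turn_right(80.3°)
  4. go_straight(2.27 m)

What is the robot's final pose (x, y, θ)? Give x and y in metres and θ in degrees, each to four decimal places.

set_pose: (x, y, θ) = (17.1200, -19.9600, 8.6000°), ρ = 4.35
turn_right(119.3°): centre at ρ to the right, rotate −119.3° → (21.8397, -25.7987, -110.7000° ≡ 249.3000°)
go_straight(4.64): x += 4.64·cos θ, y += 4.64·sin θ → (20.1995, -30.1392, 249.3000°)
turn_right(80.3°): centre at ρ to the right, rotate −80.3° → (15.3003, -32.8716, 169.0000°)
go_straight(2.27): x += 2.27·cos θ, y += 2.27·sin θ → (13.0720, -32.4385, 169.0000°)

(13.0720, -32.4385, 169.0000°)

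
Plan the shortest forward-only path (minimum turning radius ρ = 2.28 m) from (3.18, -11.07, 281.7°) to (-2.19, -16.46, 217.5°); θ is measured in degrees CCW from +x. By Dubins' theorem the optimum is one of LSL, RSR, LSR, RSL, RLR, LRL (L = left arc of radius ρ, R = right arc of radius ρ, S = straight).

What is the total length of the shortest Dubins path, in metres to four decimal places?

8.0508 m

Let ψ = atan2(Δy, Δx) = atan2(-5.39, -5.37) = -134.8935° be the start→goal bearing.
Normalize: d = |goal − start| / ρ = 7.608482/2.28 = 3.337054, α = (θ_start − ψ) mod 360° = 56.5935° = 0.987743 rad, β = (θ_goal − ψ) mod 360° = 352.3935° = 6.150427 rad.
Common terms: sin α = 0.834785, cos α = 0.550575, sin β = -0.132369, cos β = 0.991201, cos(α−β) = 0.435231, d² = 11.135926. Work in radians in the unit-radius frame; every candidate has L = ρ·(t + p + q).
LSL: p² = 2 + d² − 2cos(α−β) + 2d(sin α − sin β) = 18.720355; p = √p² = 4.326703; φ = atan2(cos β − cos α, d + sin α − sin β) = 0.102015 rad; t = (φ − α) mod 2π = 5.397458 rad, q = (β − φ) mod 2π = 6.048411 rad → L = 2.28·(5.397458 + 4.326703 + 6.048411) = 2.28·15.772572 = 35.961464 m
RSR: p² = 2 + d² − 2cos(α−β) + 2d(sin β − sin α) = 5.810573; p = √p² = 2.410513; φ = atan2(cos α − cos β, d − sin α + sin β) = -0.183827 rad; t = (α − φ) mod 2π = 1.171570 rad, q = (φ − β) mod 2π = 6.232117 rad → L = 2.28·(1.171570 + 2.410513 + 6.232117) = 2.28·9.814200 = 22.376375 m
LSR: p² = d² − 2 + 2cos(α−β) + 2d(sin α + sin β) = 14.694392; p = √p² = 3.833327; φ = atan2(−cos α − cos β, d + sin α + sin β) − atan2(−2, p) = 0.116276 rad; t = (φ − α) mod 2π = 5.411718 rad, q = (φ − β) mod 2π = 0.249034 rad → L = 2.28·(5.411718 + 3.833327 + 0.249034) = 2.28·9.494079 = 21.646500 m
RSL: p² = d² − 2 + 2cos(α−β) − 2d(sin α + sin β) = 5.318385; p = √p² = 2.306162; φ = atan2(cos α + cos β, d − sin α − sin β) − atan2(2, p) = -0.184957 rad; t = (α − φ) mod 2π = 1.172700 rad, q = (β − φ) mod 2π = 0.052198 rad → L = 2.28·(1.172700 + 2.306162 + 0.052198) = 2.28·3.531060 = 8.050818 m
RLR: c = (6 − d² + 2cos(α−β) + 2d(sin α − sin β))/8 = 0.273678; p = 2π − arccos c = 4.989604 rad; φ = atan2(cos α − cos β, d − sin α + sin β) = -0.183827 rad; t = (α − φ + p/2) mod 2π = 3.666372 rad, q = (α − β − t + p) mod 2π = 2.443734 rad → L = 2.28·(3.666372 + 4.989604 + 2.443734) = 2.28·11.099710 = 25.307339 m
LRL: c = (6 − d² + 2cos(α−β) − 2d(sin α − sin β))/8 = -1.340044, |c| > 1 → infeasible
Shortest: RSL with L = 8.050818 m ≈ 8.0508 m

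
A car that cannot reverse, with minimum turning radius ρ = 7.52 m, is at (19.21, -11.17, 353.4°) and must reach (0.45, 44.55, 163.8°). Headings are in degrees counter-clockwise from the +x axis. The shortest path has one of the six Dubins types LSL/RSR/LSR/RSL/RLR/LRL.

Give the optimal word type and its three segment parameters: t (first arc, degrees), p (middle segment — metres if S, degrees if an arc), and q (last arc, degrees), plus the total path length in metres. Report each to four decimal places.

Let ψ = atan2(Δy, Δx) = atan2(55.72, -18.76) = 108.6075° be the start→goal bearing.
Normalize: d = |goal − start| / ρ = 58.793333/7.52 = 7.818262, α = (θ_start − ψ) mod 360° = 244.7925° = 4.272435 rad, β = (θ_goal − ψ) mod 360° = 55.1925° = 0.963290 rad.
Common terms: sin α = -0.904771, cos α = -0.425898, sin β = 0.821074, cos β = 0.570821, cos(α−β) = -0.985996, d² = 61.125226. Work in radians in the unit-radius frame; every candidate has L = ρ·(t + p + q).
LSL: p² = 2 + d² − 2cos(α−β) + 2d(sin α − sin β) = 38.110995; p = √p² = 6.173410; φ = atan2(cos β − cos α, d + sin α − sin β) = 0.162163 rad; t = (φ − α) mod 2π = 2.172914 rad, q = (β − φ) mod 2π = 0.801127 rad → L = 7.52·(2.172914 + 6.173410 + 0.801127) = 7.52·9.147451 = 68.788834 m
RSR: p² = 2 + d² − 2cos(α−β) + 2d(sin β − sin α) = 92.083442; p = √p² = 9.596012; φ = atan2(cos α − cos β, d − sin α + sin β) = -0.104056 rad; t = (α − φ) mod 2π = 4.376490 rad, q = (φ − β) mod 2π = 5.215839 rad → L = 7.52·(4.376490 + 9.596012 + 5.215839) = 7.52·19.188341 = 144.296327 m
LSR: p² = d² − 2 + 2cos(α−β) + 2d(sin α + sin β) = 55.844506; p = √p² = 7.472918; φ = atan2(−cos α − cos β, d + sin α + sin β) − atan2(−2, p) = 0.242770 rad; t = (φ − α) mod 2π = 2.253520 rad, q = (φ − β) mod 2π = 5.562664 rad → L = 7.52·(2.253520 + 7.472918 + 5.562664) = 7.52·15.289103 = 114.974053 m
RSL: p² = d² − 2 + 2cos(α−β) − 2d(sin α + sin β) = 58.461963; p = √p² = 7.646042; φ = atan2(cos α + cos β, d − sin α − sin β) − atan2(2, p) = -0.237503 rad; t = (α − φ) mod 2π = 4.509938 rad, q = (β − φ) mod 2π = 1.200793 rad → L = 7.52·(4.509938 + 7.646042 + 1.200793) = 7.52·13.356773 = 100.442935 m
RLR: c = (6 − d² + 2cos(α−β) + 2d(sin α − sin β))/8 = -10.510430, |c| > 1 → infeasible
LRL: c = (6 − d² + 2cos(α−β) − 2d(sin α − sin β))/8 = -3.763874, |c| > 1 → infeasible
Shortest: LSL with L = 68.788834 m ≈ 68.7888 m
Convert LSL to answer units (arcs ×180/π): t = 2.172914·180/π = 124.4988°, p = ρ·p = 7.52·6.173410 = 46.4240 m, q = 0.801127·180/π = 45.9012°, L = 68.7888 m.

LSL: t = 124.4988°, p = 46.4240 m, q = 45.9012°, L = 68.7888 m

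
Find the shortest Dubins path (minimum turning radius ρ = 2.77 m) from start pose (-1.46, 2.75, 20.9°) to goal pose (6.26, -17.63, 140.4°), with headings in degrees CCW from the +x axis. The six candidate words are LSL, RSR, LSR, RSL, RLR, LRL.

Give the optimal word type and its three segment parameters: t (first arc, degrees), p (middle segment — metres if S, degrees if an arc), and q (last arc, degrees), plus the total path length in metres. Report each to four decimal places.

Let ψ = atan2(Δy, Δx) = atan2(-20.38, 7.72) = -69.2532° be the start→goal bearing.
Normalize: d = |goal − start| / ρ = 21.793182/2.77 = 7.867575, α = (θ_start − ψ) mod 360° = 90.1532° = 1.573470 rad, β = (θ_goal − ψ) mod 360° = 209.6532° = 3.659138 rad.
Common terms: sin α = 0.999996, cos α = -0.002673, sin β = -0.494749, cos β = -0.869036, cos(α−β) = -0.492424, d² = 61.898735. Work in radians in the unit-radius frame; every candidate has L = ρ·(t + p + q).
LSL: p² = 2 + d² − 2cos(α−β) + 2d(sin α − sin β) = 88.403619; p = √p² = 9.402320; φ = atan2(cos β − cos α, d + sin α − sin β) = -0.092274 rad; t = (φ − α) mod 2π = 4.617441 rad, q = (β − φ) mod 2π = 3.751413 rad → L = 2.77·(4.617441 + 9.402320 + 3.751413) = 2.77·17.771174 = 49.226151 m
RSR: p² = 2 + d² − 2cos(α−β) + 2d(sin β − sin α) = 41.363545; p = √p² = 6.431450; φ = atan2(cos α − cos β, d − sin α + sin β) = 0.135118 rad; t = (α − φ) mod 2π = 1.438352 rad, q = (φ − β) mod 2π = 2.759165 rad → L = 2.77·(1.438352 + 6.431450 + 2.759165) = 2.77·10.628967 = 29.442237 m
LSR: p² = d² − 2 + 2cos(α−β) + 2d(sin α + sin β) = 66.864037; p = √p² = 8.177043; φ = atan2(−cos α − cos β, d + sin α + sin β) − atan2(−2, p) = 0.343616 rad; t = (φ − α) mod 2π = 5.053331 rad, q = (φ − β) mod 2π = 2.967663 rad → L = 2.77·(5.053331 + 8.177043 + 2.967663) = 2.77·16.198038 = 44.868564 m
RSL: p² = d² − 2 + 2cos(α−β) − 2d(sin α + sin β) = 50.963737; p = √p² = 7.138889; φ = atan2(cos α + cos β, d − sin α − sin β) − atan2(2, p) = -0.391006 rad; t = (α − φ) mod 2π = 1.964475 rad, q = (β − φ) mod 2π = 4.050144 rad → L = 2.77·(1.964475 + 7.138889 + 4.050144) = 2.77·13.153508 = 36.435218 m
RLR: c = (6 − d² + 2cos(α−β) + 2d(sin α − sin β))/8 = -4.170443, |c| > 1 → infeasible
LRL: c = (6 − d² + 2cos(α−β) − 2d(sin α − sin β))/8 = -10.050452, |c| > 1 → infeasible
Shortest: RSR with L = 29.442237 m ≈ 29.4422 m
Convert RSR to answer units (arcs ×180/π): t = 1.438352·180/π = 82.4115°, p = ρ·p = 2.77·6.431450 = 17.8151 m, q = 2.759165·180/π = 158.0885°, L = 29.4422 m.

RSR: t = 82.4115°, p = 17.8151 m, q = 158.0885°, L = 29.4422 m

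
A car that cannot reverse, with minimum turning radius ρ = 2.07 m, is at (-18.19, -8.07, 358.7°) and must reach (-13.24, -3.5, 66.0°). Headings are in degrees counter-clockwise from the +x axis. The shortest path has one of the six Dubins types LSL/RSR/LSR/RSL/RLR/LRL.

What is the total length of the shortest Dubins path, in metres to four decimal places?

6.9308 m

Let ψ = atan2(Δy, Δx) = atan2(4.57, 4.95) = 42.7142° be the start→goal bearing.
Normalize: d = |goal − start| / ρ = 6.737017/2.07 = 3.254598, α = (θ_start − ψ) mod 360° = 315.9858° = 5.514993 rad, β = (θ_goal − ψ) mod 360° = 23.2858° = 0.406414 rad.
Common terms: sin α = -0.694837, cos α = 0.719168, sin β = 0.395318, cos β = 0.918544, cos(α−β) = 0.385906, d² = 10.592406. Work in radians in the unit-radius frame; every candidate has L = ρ·(t + p + q).
LSL: p² = 2 + d² − 2cos(α−β) + 2d(sin α − sin β) = 4.724565; p = √p² = 2.173607; φ = atan2(cos β − cos α, d + sin α − sin β) = 0.091855 rad; t = (φ − α) mod 2π = 0.860048 rad, q = (β − φ) mod 2π = 0.314559 rad → L = 2.07·(0.860048 + 2.173607 + 0.314559) = 2.07·3.348213 = 6.930801 m
RSR: p² = 2 + d² − 2cos(α−β) + 2d(sin β − sin α) = 18.916622; p = √p² = 4.349324; φ = atan2(cos α − cos β, d − sin α + sin β) = -0.045857 rad; t = (α − φ) mod 2π = 5.560850 rad, q = (φ − β) mod 2π = 5.830914 rad → L = 2.07·(5.560850 + 4.349324 + 5.830914) = 2.07·15.741088 = 32.584053 m
LSR: p² = d² − 2 + 2cos(α−β) + 2d(sin α + sin β) = 7.414592; p = √p² = 2.722975; φ = atan2(−cos α − cos β, d + sin α + sin β) − atan2(−2, p) = 0.127437 rad; t = (φ − α) mod 2π = 0.895630 rad, q = (φ − β) mod 2π = 6.004209 rad → L = 2.07·(0.895630 + 2.722975 + 6.004209) = 2.07·9.622813 = 19.919223 m
RSL: p² = d² − 2 + 2cos(α−β) − 2d(sin α + sin β) = 11.313844; p = √p² = 3.363606; φ = atan2(cos α + cos β, d − sin α − sin β) − atan2(2, p) = -0.104646 rad; t = (α − φ) mod 2π = 5.619639 rad, q = (β − φ) mod 2π = 0.511060 rad → L = 2.07·(5.619639 + 3.363606 + 0.511060) = 2.07·9.494305 = 19.653212 m
RLR: c = (6 − d² + 2cos(α−β) + 2d(sin α − sin β))/8 = -1.364578, |c| > 1 → infeasible
LRL: c = (6 − d² + 2cos(α−β) − 2d(sin α − sin β))/8 = 0.409429; p = 2π − arccos c = 5.134217 rad; φ = atan2(cos β − cos α, d + sin α − sin β) = 0.091855 rad; t = (φ − α + p/2) mod 2π = 3.427157 rad, q = (β − α − t + p) mod 2π = 2.881667 rad → L = 2.07·(3.427157 + 5.134217 + 2.881667) = 2.07·11.443042 = 23.687096 m
Shortest: LSL with L = 6.930801 m ≈ 6.9308 m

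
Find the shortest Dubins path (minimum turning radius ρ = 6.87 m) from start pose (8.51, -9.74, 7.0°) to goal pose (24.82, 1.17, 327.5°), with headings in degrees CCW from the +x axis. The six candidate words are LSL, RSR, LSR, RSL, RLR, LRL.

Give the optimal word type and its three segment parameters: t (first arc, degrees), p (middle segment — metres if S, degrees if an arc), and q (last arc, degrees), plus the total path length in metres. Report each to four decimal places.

LRL: t = 141.3110°, p = 245.8649°, q = 65.0538°, L = 54.2242 m

Let ψ = atan2(Δy, Δx) = atan2(10.91, 16.31) = 33.7791° be the start→goal bearing.
Normalize: d = |goal − start| / ρ = 19.622543/6.87 = 2.856265, α = (θ_start − ψ) mod 360° = 333.2209° = 5.815801 rad, β = (θ_goal − ψ) mod 360° = 293.7209° = 5.126396 rad.
Common terms: sin α = -0.450553, cos α = 0.892750, sin β = -0.915516, cos β = 0.402281, cos(α−β) = 0.771625, d² = 8.158252. Work in radians in the unit-radius frame; every candidate has L = ρ·(t + p + q).
LSL: p² = 2 + d² − 2cos(α−β) + 2d(sin α − sin β) = 11.271121; p = √p² = 3.357249; φ = atan2(cos β − cos α, d + sin α − sin β) = -0.146617 rad; t = (φ − α) mod 2π = 0.320767 rad, q = (β − φ) mod 2π = 5.273013 rad → L = 6.87·(0.320767 + 3.357249 + 5.273013) = 6.87·8.951029 = 61.493572 m
RSR: p² = 2 + d² − 2cos(α−β) + 2d(sin β − sin α) = 5.958884; p = √p² = 2.441083; φ = atan2(cos α − cos β, d − sin α + sin β) = 0.202300 rad; t = (α − φ) mod 2π = 5.613501 rad, q = (φ − β) mod 2π = 1.359089 rad → L = 6.87·(5.613501 + 2.441083 + 1.359089) = 6.87·9.413673 = 64.671933 m
LSR: p² = d² − 2 + 2cos(α−β) + 2d(sin α + sin β) = -0.102210 < 0 → infeasible
RSL: p² = d² − 2 + 2cos(α−β) − 2d(sin α + sin β) = 15.505212; p = √p² = 3.937666; φ = atan2(cos α + cos β, d − sin α − sin β) − atan2(2, p) = -0.172359 rad; t = (α − φ) mod 2π = 5.988160 rad, q = (β − φ) mod 2π = 5.298755 rad → L = 6.87·(5.988160 + 3.937666 + 5.298755) = 6.87·15.224580 = 104.592864 m
RLR: c = (6 − d² + 2cos(α−β) + 2d(sin α − sin β))/8 = 0.255139; p = 2π − arccos c = 4.970381 rad; φ = atan2(cos α − cos β, d − sin α + sin β) = 0.202300 rad; t = (α − φ + p/2) mod 2π = 1.815506 rad, q = (α − β − t + p) mod 2π = 3.844280 rad → L = 6.87·(1.815506 + 4.970381 + 3.844280) = 6.87·10.630167 = 73.029247 m
LRL: c = (6 − d² + 2cos(α−β) − 2d(sin α − sin β))/8 = -0.408890; p = 2π − arccos c = 4.291151 rad; φ = atan2(cos β − cos α, d + sin α − sin β) = -0.146617 rad; t = (φ − α + p/2) mod 2π = 2.466343 rad, q = (β − α − t + p) mod 2π = 1.135404 rad → L = 6.87·(2.466343 + 4.291151 + 1.135404) = 6.87·7.892898 = 54.224207 m
Shortest: LRL with L = 54.224207 m ≈ 54.2242 m
Convert LRL to answer units (arcs ×180/π): t = 2.466343·180/π = 141.3110°, p = 4.291151·180/π = 245.8649°, q = 1.135404·180/π = 65.0538°, L = 54.2242 m.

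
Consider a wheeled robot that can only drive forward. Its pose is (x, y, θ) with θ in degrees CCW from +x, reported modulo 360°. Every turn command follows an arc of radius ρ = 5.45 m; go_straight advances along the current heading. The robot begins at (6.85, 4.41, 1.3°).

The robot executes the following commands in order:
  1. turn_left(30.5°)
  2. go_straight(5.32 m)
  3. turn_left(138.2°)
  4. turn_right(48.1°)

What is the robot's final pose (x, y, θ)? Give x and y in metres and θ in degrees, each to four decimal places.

set_pose: (x, y, θ) = (6.8500, 4.4100, 1.3000°), ρ = 5.45
turn_left(30.5°): centre at ρ to the left, rotate +30.5° → (9.5983, 5.2267, 31.8000°)
go_straight(5.32): x += 5.32·cos θ, y += 5.32·sin θ → (14.1197, 8.0301, 31.8000°)
turn_left(138.2°): centre at ρ to the left, rotate +138.2° → (12.1942, 18.0292, 170.0000°)
turn_right(48.1°): centre at ρ to the right, rotate −48.1° → (8.5137, 20.5164, 121.9000°)

(8.5137, 20.5164, 121.9000°)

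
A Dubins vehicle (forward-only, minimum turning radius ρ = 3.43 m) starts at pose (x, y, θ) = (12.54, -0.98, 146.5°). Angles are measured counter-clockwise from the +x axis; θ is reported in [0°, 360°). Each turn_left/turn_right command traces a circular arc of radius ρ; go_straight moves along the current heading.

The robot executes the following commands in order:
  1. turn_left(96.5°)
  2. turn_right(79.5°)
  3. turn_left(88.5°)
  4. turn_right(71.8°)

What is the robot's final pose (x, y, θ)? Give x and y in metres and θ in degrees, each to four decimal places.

set_pose: (x, y, θ) = (12.5400, -0.9800, 146.5000°), ρ = 3.43
turn_left(96.5°): centre at ρ to the left, rotate +96.5° → (7.5907, -2.2830, 243.0000°)
turn_right(79.5°): centre at ρ to the right, rotate −79.5° → (3.5604, -4.0146, 163.5000°)
turn_left(88.5°): centre at ρ to the left, rotate +88.5° → (-0.6759, -6.2434, 252.0000°)
turn_right(71.8°): centre at ρ to the right, rotate −71.8° → (-3.9261, -8.6135, 180.2000°)

(-3.9261, -8.6135, 180.2000°)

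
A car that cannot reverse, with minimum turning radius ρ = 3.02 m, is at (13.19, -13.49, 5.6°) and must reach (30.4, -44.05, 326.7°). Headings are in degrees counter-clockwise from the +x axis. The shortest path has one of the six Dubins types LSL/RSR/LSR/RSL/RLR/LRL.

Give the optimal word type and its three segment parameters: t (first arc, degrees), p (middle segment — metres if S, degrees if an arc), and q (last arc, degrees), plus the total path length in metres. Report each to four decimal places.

Let ψ = atan2(Δy, Δx) = atan2(-30.56, 17.21) = -60.6138° be the start→goal bearing.
Normalize: d = |goal − start| / ρ = 35.072749/3.02 = 11.613493, α = (θ_start − ψ) mod 360° = 66.2138° = 1.155648 rad, β = (θ_goal − ψ) mod 360° = 27.3138° = 0.476715 rad.
Common terms: sin α = 0.915057, cos α = 0.403325, sin β = 0.458863, cos β = 0.888507, cos(α−β) = 0.778243, d² = 134.873218. Work in radians in the unit-radius frame; every candidate has L = ρ·(t + p + q).
LSL: p² = 2 + d² − 2cos(α−β) + 2d(sin α − sin β) = 145.912733; p = √p² = 12.079434; φ = atan2(cos β − cos α, d + sin α − sin β) = 0.040177 rad; t = (φ − α) mod 2π = 5.167714 rad, q = (β − φ) mod 2π = 0.436538 rad → L = 3.02·(5.167714 + 12.079434 + 0.436538) = 3.02·17.683687 = 53.404733 m
RSR: p² = 2 + d² − 2cos(α−β) + 2d(sin β − sin α) = 124.720731; p = √p² = 11.167844; φ = atan2(cos α − cos β, d − sin α + sin β) = -0.043458 rad; t = (α − φ) mod 2π = 1.199106 rad, q = (φ − β) mod 2π = 5.763012 rad → L = 3.02·(1.199106 + 11.167844 + 5.763012) = 3.02·18.129962 = 54.752485 m
LSR: p² = d² − 2 + 2cos(α−β) + 2d(sin α + sin β) = 166.341719; p = √p² = 12.897353; φ = atan2(−cos α − cos β, d + sin α + sin β) − atan2(−2, p) = 0.054703 rad; t = (φ − α) mod 2π = 5.182240 rad, q = (φ − β) mod 2π = 5.861173 rad → L = 3.02·(5.182240 + 12.897353 + 5.861173) = 3.02·23.940767 = 72.301116 m
RSL: p² = d² − 2 + 2cos(α−β) − 2d(sin α + sin β) = 102.517690; p = √p² = 10.125102; φ = atan2(cos α + cos β, d − sin α − sin β) − atan2(2, p) = -0.069521 rad; t = (α − φ) mod 2π = 1.225169 rad, q = (β − φ) mod 2π = 0.546236 rad → L = 3.02·(1.225169 + 10.125102 + 0.546236) = 3.02·11.896507 = 35.927450 m
RLR: c = (6 − d² + 2cos(α−β) + 2d(sin α − sin β))/8 = -14.590091, |c| > 1 → infeasible
LRL: c = (6 − d² + 2cos(α−β) − 2d(sin α − sin β))/8 = -17.239092, |c| > 1 → infeasible
Shortest: RSL with L = 35.927450 m ≈ 35.9275 m
Convert RSL to answer units (arcs ×180/π): t = 1.225169·180/π = 70.1970°, p = ρ·p = 3.02·10.125102 = 30.5778 m, q = 0.546236·180/π = 31.2970°, L = 35.9275 m.

RSL: t = 70.1970°, p = 30.5778 m, q = 31.2970°, L = 35.9275 m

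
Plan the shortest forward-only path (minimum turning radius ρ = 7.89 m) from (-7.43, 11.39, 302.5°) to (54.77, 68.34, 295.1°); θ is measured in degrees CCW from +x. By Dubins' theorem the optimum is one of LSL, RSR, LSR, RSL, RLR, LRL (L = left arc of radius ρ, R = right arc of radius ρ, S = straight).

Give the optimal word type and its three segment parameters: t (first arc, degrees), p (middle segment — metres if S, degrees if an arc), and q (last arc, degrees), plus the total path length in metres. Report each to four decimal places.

LSR: t = 116.2587°, p = 67.3083 m, q = 123.6587°, L = 100.3465 m

Let ψ = atan2(Δy, Δx) = atan2(56.95, 62.20) = 42.4771° be the start→goal bearing.
Normalize: d = |goal − start| / ρ = 84.333519/7.89 = 10.688659, α = (θ_start − ψ) mod 360° = 260.0229° = 4.538256 rad, β = (θ_goal − ψ) mod 360° = 252.6229° = 4.409102 rad.
Common terms: sin α = -0.984877, cos α = -0.173254, sin β = -0.954360, cos β = -0.298659, cos(α−β) = 0.991671, d² = 114.247431. Work in radians in the unit-radius frame; every candidate has L = ρ·(t + p + q).
LSL: p² = 2 + d² − 2cos(α−β) + 2d(sin α − sin β) = 113.611712; p = √p² = 10.658880; φ = atan2(cos β − cos α, d + sin α − sin β) = -0.011766 rad; t = (φ − α) mod 2π = 1.733163 rad, q = (β − φ) mod 2π = 4.420868 rad → L = 7.89·(1.733163 + 10.658880 + 4.420868) = 7.89·16.812910 = 132.653863 m
RSR: p² = 2 + d² − 2cos(α−β) + 2d(sin β − sin α) = 114.916465; p = √p² = 10.719910; φ = atan2(cos α − cos β, d − sin α + sin β) = 0.011699 rad; t = (α − φ) mod 2π = 4.526558 rad, q = (φ − β) mod 2π = 1.885782 rad → L = 7.89·(4.526558 + 10.719910 + 1.885782) = 7.89·17.132249 = 135.173448 m
LSR: p² = d² − 2 + 2cos(α−β) + 2d(sin α + sin β) = 72.775083; p = √p² = 8.530831; φ = atan2(−cos α − cos β, d + sin α + sin β) − atan2(−2, p) = 0.284169 rad; t = (φ − α) mod 2π = 2.029098 rad, q = (φ − β) mod 2π = 2.158252 rad → L = 7.89·(2.029098 + 8.530831 + 2.158252) = 7.89·12.718181 = 100.346451 m
RSL: p² = d² − 2 + 2cos(α−β) − 2d(sin α + sin β) = 155.686463; p = √p² = 12.477438; φ = atan2(cos α + cos β, d − sin α − sin β) − atan2(2, p) = -0.196291 rad; t = (α − φ) mod 2π = 4.734547 rad, q = (β − φ) mod 2π = 4.605393 rad → L = 7.89·(4.734547 + 12.477438 + 4.605393) = 7.89·21.817378 = 172.139112 m
RLR: c = (6 − d² + 2cos(α−β) + 2d(sin α − sin β))/8 = -13.364558, |c| > 1 → infeasible
LRL: c = (6 − d² + 2cos(α−β) − 2d(sin α − sin β))/8 = -13.201464, |c| > 1 → infeasible
Shortest: LSR with L = 100.346451 m ≈ 100.3465 m
Convert LSR to answer units (arcs ×180/π): t = 2.029098·180/π = 116.2587°, p = ρ·p = 7.89·8.530831 = 67.3083 m, q = 2.158252·180/π = 123.6587°, L = 100.3465 m.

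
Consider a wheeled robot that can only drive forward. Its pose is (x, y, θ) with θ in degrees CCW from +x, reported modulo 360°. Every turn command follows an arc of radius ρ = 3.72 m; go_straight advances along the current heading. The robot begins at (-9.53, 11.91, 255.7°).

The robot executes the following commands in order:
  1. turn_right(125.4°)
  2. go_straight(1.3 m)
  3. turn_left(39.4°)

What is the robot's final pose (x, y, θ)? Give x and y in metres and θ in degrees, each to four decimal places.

(-18.9847, 12.6682, 169.7000°)

set_pose: (x, y, θ) = (-9.5300, 11.9100, 255.7000°), ρ = 3.72
turn_right(125.4°): centre at ρ to the right, rotate −125.4° → (-15.9719, 10.4228, 130.3000°)
go_straight(1.3): x += 1.3·cos θ, y += 1.3·sin θ → (-16.8127, 11.4142, 130.3000°)
turn_left(39.4°): centre at ρ to the left, rotate +39.4° → (-18.9847, 12.6682, 169.7000°)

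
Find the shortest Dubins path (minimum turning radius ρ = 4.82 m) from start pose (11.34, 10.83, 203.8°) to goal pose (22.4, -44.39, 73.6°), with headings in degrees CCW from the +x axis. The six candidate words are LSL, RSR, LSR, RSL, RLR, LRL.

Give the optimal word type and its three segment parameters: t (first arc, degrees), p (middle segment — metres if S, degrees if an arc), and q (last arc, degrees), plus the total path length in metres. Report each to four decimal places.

LSL: t = 71.3894°, p = 49.6525 m, q = 158.4106°, L = 68.9844 m

Let ψ = atan2(Δy, Δx) = atan2(-55.22, 11.06) = -78.6741° be the start→goal bearing.
Normalize: d = |goal − start| / ρ = 56.316712/4.82 = 11.683965, α = (θ_start − ψ) mod 360° = 282.4741° = 4.930103 rad, β = (θ_goal − ψ) mod 360° = 152.2741° = 2.657685 rad.
Common terms: sin α = -0.976394, cos α = 0.215998, sin β = 0.465242, cos β = -0.885183, cos(α−β) = -0.645458, d² = 136.515039. Work in radians in the unit-radius frame; every candidate has L = ρ·(t + p + q).
LSL: p² = 2 + d² − 2cos(α−β) + 2d(sin α − sin β) = 106.117908; p = √p² = 10.301355; φ = atan2(cos β − cos α, d + sin α − sin β) = -0.107101 rad; t = (φ − α) mod 2π = 1.245981 rad, q = (β − φ) mod 2π = 2.764786 rad → L = 4.82·(1.245981 + 10.301355 + 2.764786) = 4.82·14.312121 = 68.984425 m
RSR: p² = 2 + d² − 2cos(α−β) + 2d(sin β − sin α) = 173.494001; p = √p² = 13.171712; φ = atan2(cos α − cos β, d − sin α + sin β) = 0.083700 rad; t = (α − φ) mod 2π = 4.846403 rad, q = (φ − β) mod 2π = 3.709201 rad → L = 4.82·(4.846403 + 13.171712 + 3.709201) = 4.82·21.727316 = 104.725664 m
LSR: p² = d² − 2 + 2cos(α−β) + 2d(sin α + sin β) = 121.279570; p = √p² = 11.012700; φ = atan2(−cos α − cos β, d + sin α + sin β) − atan2(−2, p) = 0.239473 rad; t = (φ − α) mod 2π = 1.592555 rad, q = (φ − β) mod 2π = 3.864974 rad → L = 4.82·(1.592555 + 11.012700 + 3.864974) = 4.82·16.470230 = 79.386506 m
RSL: p² = d² − 2 + 2cos(α−β) − 2d(sin α + sin β) = 145.168678; p = √p² = 12.048597; φ = atan2(cos α + cos β, d − sin α − sin β) − atan2(2, p) = -0.219313 rad; t = (α − φ) mod 2π = 5.149416 rad, q = (β − φ) mod 2π = 2.876997 rad → L = 4.82·(5.149416 + 12.048597 + 2.876997) = 4.82·20.075010 = 96.761547 m
RLR: c = (6 − d² + 2cos(α−β) + 2d(sin α − sin β))/8 = -20.686750, |c| > 1 → infeasible
LRL: c = (6 − d² + 2cos(α−β) − 2d(sin α − sin β))/8 = -12.264739, |c| > 1 → infeasible
Shortest: LSL with L = 68.984425 m ≈ 68.9844 m
Convert LSL to answer units (arcs ×180/π): t = 1.245981·180/π = 71.3894°, p = ρ·p = 4.82·10.301355 = 49.6525 m, q = 2.764786·180/π = 158.4106°, L = 68.9844 m.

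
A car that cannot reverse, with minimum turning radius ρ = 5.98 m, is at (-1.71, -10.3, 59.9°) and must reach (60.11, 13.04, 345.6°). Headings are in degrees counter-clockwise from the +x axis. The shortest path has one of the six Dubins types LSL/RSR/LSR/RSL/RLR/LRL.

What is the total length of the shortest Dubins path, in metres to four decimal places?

66.6166 m

Let ψ = atan2(Δy, Δx) = atan2(23.34, 61.82) = 20.6839° be the start→goal bearing.
Normalize: d = |goal − start| / ρ = 66.079255/5.98 = 11.050043, α = (θ_start − ψ) mod 360° = 39.2161° = 0.684450 rad, β = (θ_goal − ψ) mod 360° = 324.9161° = 5.670855 rad.
Common terms: sin α = 0.632247, cos α = 0.774767, sin β = -0.574776, cos β = 0.818311, cos(α−β) = 0.270600, d² = 122.103444. Work in radians in the unit-radius frame; every candidate has L = ρ·(t + p + q).
LSL: p² = 2 + d² − 2cos(α−β) + 2d(sin α − sin β) = 150.237541; p = √p² = 12.257142; φ = atan2(cos β − cos α, d + sin α − sin β) = 0.003553 rad; t = (φ − α) mod 2π = 5.602288 rad, q = (β − φ) mod 2π = 5.667303 rad → L = 5.98·(5.602288 + 12.257142 + 5.667303) = 5.98·23.526733 = 140.689866 m
RSR: p² = 2 + d² − 2cos(α−β) + 2d(sin β − sin α) = 96.886945; p = √p² = 9.843117; φ = atan2(cos α − cos β, d − sin α + sin β) = -0.004424 rad; t = (α − φ) mod 2π = 0.688874 rad, q = (φ − β) mod 2π = 0.607906 rad → L = 5.98·(0.688874 + 9.843117 + 0.607906) = 5.98·11.139896 = 66.616580 m
LSR: p² = d² − 2 + 2cos(α−β) + 2d(sin α + sin β) = 121.914765; p = √p² = 11.041502; φ = atan2(−cos α − cos β, d + sin α + sin β) − atan2(−2, p) = 0.036740 rad; t = (φ − α) mod 2π = 5.635475 rad, q = (φ − β) mod 2π = 0.649070 rad → L = 5.98·(5.635475 + 11.041502 + 0.649070) = 5.98·17.326047 = 103.609761 m
RSL: p² = d² − 2 + 2cos(α−β) − 2d(sin α + sin β) = 119.374524; p = √p² = 10.925865; φ = atan2(cos α + cos β, d − sin α − sin β) − atan2(2, p) = -0.037126 rad; t = (α − φ) mod 2π = 0.721576 rad, q = (β − φ) mod 2π = 5.707982 rad → L = 5.98·(0.721576 + 10.925865 + 5.707982) = 5.98·17.355423 = 103.785428 m
RLR: c = (6 − d² + 2cos(α−β) + 2d(sin α − sin β))/8 = -11.110868, |c| > 1 → infeasible
LRL: c = (6 − d² + 2cos(α−β) − 2d(sin α − sin β))/8 = -17.779693, |c| > 1 → infeasible
Shortest: RSR with L = 66.616580 m ≈ 66.6166 m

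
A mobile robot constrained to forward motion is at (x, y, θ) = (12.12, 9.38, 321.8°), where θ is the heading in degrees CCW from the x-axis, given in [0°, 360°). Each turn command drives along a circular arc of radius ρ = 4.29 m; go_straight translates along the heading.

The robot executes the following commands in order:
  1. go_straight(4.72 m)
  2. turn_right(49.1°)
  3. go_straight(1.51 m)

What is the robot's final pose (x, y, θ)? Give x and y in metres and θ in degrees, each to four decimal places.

(17.5326, 1.7835, 272.7000°)

set_pose: (x, y, θ) = (12.1200, 9.3800, 321.8000°), ρ = 4.29
go_straight(4.72): x += 4.72·cos θ, y += 4.72·sin θ → (15.8292, 6.4611, 321.8000°)
turn_right(49.1°): centre at ρ to the right, rotate −49.1° → (17.4615, 3.2919, 272.7000°)
go_straight(1.51): x += 1.51·cos θ, y += 1.51·sin θ → (17.5326, 1.7835, 272.7000°)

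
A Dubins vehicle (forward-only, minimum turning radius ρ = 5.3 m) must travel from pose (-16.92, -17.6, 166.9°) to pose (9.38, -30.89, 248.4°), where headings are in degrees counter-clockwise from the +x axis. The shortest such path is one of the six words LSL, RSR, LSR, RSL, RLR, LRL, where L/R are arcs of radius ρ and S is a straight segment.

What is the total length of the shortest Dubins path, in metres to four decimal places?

51.2019 m

Let ψ = atan2(Δy, Δx) = atan2(-13.29, 26.30) = -26.8085° be the start→goal bearing.
Normalize: d = |goal − start| / ρ = 29.467170/5.3 = 5.559843, α = (θ_start − ψ) mod 360° = 193.7085° = 3.380852 rad, β = (θ_goal − ψ) mod 360° = 275.2085° = 4.803295 rad.
Common terms: sin α = -0.236983, cos α = -0.971514, sin β = -0.995871, cos β = 0.090781, cos(α−β) = 0.147809, d² = 30.911858. Work in radians in the unit-radius frame; every candidate has L = ρ·(t + p + q).
LSL: p² = 2 + d² − 2cos(α−β) + 2d(sin α − sin β) = 41.054838; p = √p² = 6.407405; φ = atan2(cos β − cos α, d + sin α − sin β) = 0.166561 rad; t = (φ − α) mod 2π = 3.068894 rad, q = (β − φ) mod 2π = 4.636734 rad → L = 5.3·(3.068894 + 6.407405 + 4.636734) = 5.3·14.113034 = 74.799078 m
RSR: p² = 2 + d² − 2cos(α−β) + 2d(sin β − sin α) = 24.177641; p = √p² = 4.917076; φ = atan2(cos α − cos β, d − sin α + sin β) = -0.217759 rad; t = (α − φ) mod 2π = 3.598610 rad, q = (φ − β) mod 2π = 1.262132 rad → L = 5.3·(3.598610 + 4.917076 + 1.262132) = 5.3·9.777818 = 51.822438 m
LSR: p² = d² − 2 + 2cos(α−β) + 2d(sin α + sin β) = 15.498531; p = √p² = 3.936817; φ = atan2(−cos α − cos β, d + sin α + sin β) − atan2(−2, p) = 0.670848 rad; t = (φ − α) mod 2π = 3.573181 rad, q = (φ − β) mod 2π = 2.150738 rad → L = 5.3·(3.573181 + 3.936817 + 2.150738) = 5.3·9.660737 = 51.201904 m
RSL: p² = d² − 2 + 2cos(α−β) − 2d(sin α + sin β) = 42.916424; p = √p² = 6.551063; φ = atan2(cos α + cos β, d − sin α − sin β) − atan2(2, p) = -0.425246 rad; t = (α − φ) mod 2π = 3.806098 rad, q = (β − φ) mod 2π = 5.228541 rad → L = 5.3·(3.806098 + 6.551063 + 5.228541) = 5.3·15.585701 = 82.604217 m
RLR: c = (6 − d² + 2cos(α−β) + 2d(sin α − sin β))/8 = -2.022205, |c| > 1 → infeasible
LRL: c = (6 − d² + 2cos(α−β) − 2d(sin α − sin β))/8 = -4.131855, |c| > 1 → infeasible
Shortest: LSR with L = 51.201904 m ≈ 51.2019 m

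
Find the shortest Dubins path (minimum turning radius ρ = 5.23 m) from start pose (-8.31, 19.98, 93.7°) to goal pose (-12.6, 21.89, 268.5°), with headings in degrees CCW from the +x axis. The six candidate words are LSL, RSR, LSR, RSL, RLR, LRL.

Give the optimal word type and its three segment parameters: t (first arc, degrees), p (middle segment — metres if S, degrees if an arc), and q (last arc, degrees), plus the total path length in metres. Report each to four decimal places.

Let ψ = atan2(Δy, Δx) = atan2(1.91, -4.29) = 156.0003° be the start→goal bearing.
Normalize: d = |goal − start| / ρ = 4.695977/5.23 = 0.897892, α = (θ_start − ψ) mod 360° = 297.6997° = 5.195839 rad, β = (θ_goal − ψ) mod 360° = 112.4997° = 1.963489 rad.
Common terms: sin α = -0.885396, cos α = 0.464837, sin β = 0.923882, cos β = -0.382678, cos(α−β) = -0.995884, d² = 0.806211. Work in radians in the unit-radius frame; every candidate has L = ρ·(t + p + q).
LSL: p² = 2 + d² − 2cos(α−β) + 2d(sin α − sin β) = 1.548905; p = √p² = 1.244550; φ = atan2(cos β − cos α, d + sin α − sin β) = -2.392492 rad; t = (φ − α) mod 2π = 4.978040 rad, q = (β − φ) mod 2π = 4.355981 rad → L = 5.23·(4.978040 + 1.244550 + 4.355981) = 5.23·10.578571 = 55.325927 m
RSR: p² = 2 + d² − 2cos(α−β) + 2d(sin β − sin α) = 8.047054; p = √p² = 2.836733; φ = atan2(cos α − cos β, d − sin α + sin β) = 0.303398 rad; t = (α − φ) mod 2π = 4.892442 rad, q = (φ − β) mod 2π = 4.623093 rad → L = 5.23·(4.892442 + 2.836733 + 4.623093) = 5.23·12.352268 = 64.602362 m
LSR: p² = d² − 2 + 2cos(α−β) + 2d(sin α + sin β) = -3.116447 < 0 → infeasible
RSL: p² = d² − 2 + 2cos(α−β) − 2d(sin α + sin β) = -3.254670 < 0 → infeasible
RLR: c = (6 − d² + 2cos(α−β) + 2d(sin α − sin β))/8 = -0.005882; p = 2π − arccos c = 4.706507 rad; φ = atan2(cos α − cos β, d − sin α + sin β) = 0.303398 rad; t = (α − φ + p/2) mod 2π = 0.962510 rad, q = (α − β − t + p) mod 2π = 0.693162 rad → L = 5.23·(0.962510 + 4.706507 + 0.693162) = 5.23·6.362179 = 33.274196 m
LRL: c = (6 − d² + 2cos(α−β) − 2d(sin α − sin β))/8 = 0.806387; p = 2π − arccos c = 5.650406 rad; φ = atan2(cos β − cos α, d + sin α − sin β) = -2.392492 rad; t = (φ − α + p/2) mod 2π = 1.520057 rad, q = (β − α − t + p) mod 2π = 0.897999 rad → L = 5.23·(1.520057 + 5.650406 + 0.897999) = 5.23·8.068462 = 42.198055 m
Shortest: RLR with L = 33.274196 m ≈ 33.2742 m
Convert RLR to answer units (arcs ×180/π): t = 0.962510·180/π = 55.1478°, p = 4.706507·180/π = 269.6630°, q = 0.693162·180/π = 39.7152°, L = 33.2742 m.

RLR: t = 55.1478°, p = 269.6630°, q = 39.7152°, L = 33.2742 m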